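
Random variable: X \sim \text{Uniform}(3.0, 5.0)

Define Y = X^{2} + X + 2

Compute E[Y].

E[Y] = 1*E[X²] + 1*E[X] + 2
E[X] = 4
E[X²] = Var(X) + (E[X])² = 0.33333333 + 16 = 16.333333
E[Y] = 1*16.333333 + 1*4 + 2 = 22.333333

22.333333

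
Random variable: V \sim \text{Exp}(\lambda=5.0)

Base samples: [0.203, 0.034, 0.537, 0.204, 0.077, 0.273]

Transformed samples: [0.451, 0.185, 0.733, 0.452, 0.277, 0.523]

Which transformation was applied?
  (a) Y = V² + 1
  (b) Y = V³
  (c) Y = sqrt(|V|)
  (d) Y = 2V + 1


Checking option (c) Y = sqrt(|V|):
  V = 0.203 -> Y = 0.451 ✓
  V = 0.034 -> Y = 0.185 ✓
  V = 0.537 -> Y = 0.733 ✓
All samples match this transformation.

(c) sqrt(|V|)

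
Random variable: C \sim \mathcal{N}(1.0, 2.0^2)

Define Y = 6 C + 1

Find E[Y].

For Y = 6C + 1:
E[Y] = 6 * E[C] + 1
E[C] = 1.0 = 1
E[Y] = 6 * 1 + 1 = 7

7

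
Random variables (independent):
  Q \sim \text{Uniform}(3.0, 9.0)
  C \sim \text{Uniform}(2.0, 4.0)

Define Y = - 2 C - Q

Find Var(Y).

For independent RVs: Var(aX + bY) = a²Var(X) + b²Var(Y)
Var(Q) = 3
Var(C) = 0.33333333
Var(Y) = (-1)²*3 + (-2)²*0.33333333
= 1*3 + 4*0.33333333 = 4.3333333

4.3333333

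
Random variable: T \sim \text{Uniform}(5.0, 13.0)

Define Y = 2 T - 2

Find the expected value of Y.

For Y = 2T - 2:
E[Y] = 2 * E[T] - 2
E[T] = (5 + 13)/2 = 9
E[Y] = 2 * 9 - 2 = 16

16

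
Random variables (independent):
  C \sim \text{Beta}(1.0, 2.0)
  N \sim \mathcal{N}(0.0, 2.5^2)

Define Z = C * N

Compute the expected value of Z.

For independent RVs: E[XY] = E[X]*E[Y]
E[C] = 0.33333333
E[N] = 0
E[Z] = 0.33333333 * 0 = 0

0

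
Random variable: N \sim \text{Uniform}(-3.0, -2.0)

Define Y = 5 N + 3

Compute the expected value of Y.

For Y = 5N + 3:
E[Y] = 5 * E[N] + 3
E[N] = (-3 - 2)/2 = -2.5
E[Y] = 5 * (-2.5) + 3 = -9.5

-9.5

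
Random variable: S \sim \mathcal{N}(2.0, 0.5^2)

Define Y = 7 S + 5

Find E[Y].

For Y = 7S + 5:
E[Y] = 7 * E[S] + 5
E[S] = 2.0 = 2
E[Y] = 7 * 2 + 5 = 19

19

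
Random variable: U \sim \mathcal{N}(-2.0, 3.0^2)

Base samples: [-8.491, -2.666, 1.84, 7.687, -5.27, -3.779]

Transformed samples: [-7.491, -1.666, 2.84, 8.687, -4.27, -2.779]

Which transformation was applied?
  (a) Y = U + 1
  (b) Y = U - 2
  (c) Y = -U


Checking option (a) Y = U + 1:
  U = -8.491 -> Y = -7.491 ✓
  U = -2.666 -> Y = -1.666 ✓
  U = 1.84 -> Y = 2.84 ✓
All samples match this transformation.

(a) U + 1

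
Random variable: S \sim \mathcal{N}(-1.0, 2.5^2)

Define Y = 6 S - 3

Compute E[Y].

For Y = 6S - 3:
E[Y] = 6 * E[S] - 3
E[S] = -1.0 = -1
E[Y] = 6 * (-1) - 3 = -9

-9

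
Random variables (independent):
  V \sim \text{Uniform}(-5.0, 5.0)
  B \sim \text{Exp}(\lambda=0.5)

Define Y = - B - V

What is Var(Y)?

For independent RVs: Var(aX + bY) = a²Var(X) + b²Var(Y)
Var(V) = 8.3333333
Var(B) = 4
Var(Y) = (-1)²*8.3333333 + (-1)²*4
= 1*8.3333333 + 1*4 = 12.333333

12.333333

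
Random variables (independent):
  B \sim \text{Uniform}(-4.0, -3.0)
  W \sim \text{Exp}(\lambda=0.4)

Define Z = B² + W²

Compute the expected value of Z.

E[Z] = E[B²] + E[W²]
E[B²] = Var(B) + E[B]² = 0.083333333 + 12.25 = 12.333333
E[W²] = Var(W) + E[W]² = 6.25 + 6.25 = 12.5
E[Z] = 12.333333 + 12.5 = 24.833333

24.833333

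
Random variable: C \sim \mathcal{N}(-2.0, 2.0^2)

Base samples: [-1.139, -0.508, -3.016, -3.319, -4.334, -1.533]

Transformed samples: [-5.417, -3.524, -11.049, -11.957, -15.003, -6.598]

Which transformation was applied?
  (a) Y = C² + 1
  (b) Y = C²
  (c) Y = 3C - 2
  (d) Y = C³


Checking option (c) Y = 3C - 2:
  C = -1.139 -> Y = -5.417 ✓
  C = -0.508 -> Y = -3.524 ✓
  C = -3.016 -> Y = -11.049 ✓
All samples match this transformation.

(c) 3C - 2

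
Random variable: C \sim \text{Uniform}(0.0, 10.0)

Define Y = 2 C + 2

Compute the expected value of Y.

For Y = 2C + 2:
E[Y] = 2 * E[C] + 2
E[C] = (0 + 10)/2 = 5
E[Y] = 2 * 5 + 2 = 12

12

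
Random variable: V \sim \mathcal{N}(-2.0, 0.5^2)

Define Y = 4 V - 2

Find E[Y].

For Y = 4V - 2:
E[Y] = 4 * E[V] - 2
E[V] = -2.0 = -2
E[Y] = 4 * (-2) - 2 = -10

-10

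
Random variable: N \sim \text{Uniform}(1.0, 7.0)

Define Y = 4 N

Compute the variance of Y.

For Y = aN + b: Var(Y) = a² * Var(N)
Var(N) = (7 - 1)^2/12 = 3
Var(Y) = 4² * 3 = 16 * 3 = 48

48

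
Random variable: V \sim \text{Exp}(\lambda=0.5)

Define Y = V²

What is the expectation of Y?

E[V²] = Var(V) + (E[V])² = 4 + 4 = 8

8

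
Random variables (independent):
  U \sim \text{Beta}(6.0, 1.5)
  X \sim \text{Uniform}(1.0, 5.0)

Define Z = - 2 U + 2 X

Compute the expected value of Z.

E[Z] = -2*E[U] + 2*E[X]
E[U] = 0.8
E[X] = 3
E[Z] = -2*0.8 + 2*3 = 4.4

4.4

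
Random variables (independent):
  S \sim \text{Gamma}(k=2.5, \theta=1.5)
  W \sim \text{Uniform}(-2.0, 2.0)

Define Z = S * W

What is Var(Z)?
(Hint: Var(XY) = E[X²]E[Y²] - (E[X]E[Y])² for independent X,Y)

Var(XY) = E[X²]E[Y²] - (E[X]E[Y])²
E[S] = 3.75, Var(S) = 5.625
E[W] = 0, Var(W) = 1.3333333
E[S²] = 5.625 + 3.75² = 19.6875
E[W²] = 1.3333333 + 0² = 1.3333333
Var(Z) = 19.6875*1.3333333 - (3.75*0)²
= 26.25 - 0 = 26.25

26.25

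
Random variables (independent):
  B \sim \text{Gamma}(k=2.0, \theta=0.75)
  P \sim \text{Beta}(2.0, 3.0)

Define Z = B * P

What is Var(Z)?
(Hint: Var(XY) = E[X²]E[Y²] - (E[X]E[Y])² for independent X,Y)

Var(XY) = E[X²]E[Y²] - (E[X]E[Y])²
E[B] = 1.5, Var(B) = 1.125
E[P] = 0.4, Var(P) = 0.04
E[B²] = 1.125 + 1.5² = 3.375
E[P²] = 0.04 + 0.4² = 0.2
Var(Z) = 3.375*0.2 - (1.5*0.4)²
= 0.675 - 0.36 = 0.315

0.315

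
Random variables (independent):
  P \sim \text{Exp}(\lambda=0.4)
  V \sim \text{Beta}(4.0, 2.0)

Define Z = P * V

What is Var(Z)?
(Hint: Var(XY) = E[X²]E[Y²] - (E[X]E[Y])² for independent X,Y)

Var(XY) = E[X²]E[Y²] - (E[X]E[Y])²
E[P] = 2.5, Var(P) = 6.25
E[V] = 0.66666667, Var(V) = 0.031746032
E[P²] = 6.25 + 2.5² = 12.5
E[V²] = 0.031746032 + 0.66666667² = 0.47619048
Var(Z) = 12.5*0.47619048 - (2.5*0.66666667)²
= 5.952381 - 2.7777778 = 3.1746032

3.1746032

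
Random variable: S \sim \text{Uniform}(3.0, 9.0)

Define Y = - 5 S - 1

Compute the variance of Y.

For Y = aS + b: Var(Y) = a² * Var(S)
Var(S) = (9 - 3)^2/12 = 3
Var(Y) = (-5)² * 3 = 25 * 3 = 75

75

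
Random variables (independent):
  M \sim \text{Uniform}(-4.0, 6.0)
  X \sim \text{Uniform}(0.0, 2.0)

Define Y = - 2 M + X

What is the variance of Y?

For independent RVs: Var(aX + bY) = a²Var(X) + b²Var(Y)
Var(M) = 8.3333333
Var(X) = 0.33333333
Var(Y) = (-2)²*8.3333333 + 1²*0.33333333
= 4*8.3333333 + 1*0.33333333 = 33.666667

33.666667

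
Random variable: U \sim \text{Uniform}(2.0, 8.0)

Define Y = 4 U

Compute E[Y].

For Y = 4U:
E[Y] = 4 * E[U]
E[U] = (2 + 8)/2 = 5
E[Y] = 4 * 5 = 20

20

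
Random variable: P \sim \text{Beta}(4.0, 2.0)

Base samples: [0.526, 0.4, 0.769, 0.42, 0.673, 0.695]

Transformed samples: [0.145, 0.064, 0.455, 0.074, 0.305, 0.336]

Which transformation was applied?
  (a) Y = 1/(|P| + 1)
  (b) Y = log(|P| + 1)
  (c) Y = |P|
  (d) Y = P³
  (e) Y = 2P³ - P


Checking option (d) Y = P³:
  P = 0.526 -> Y = 0.145 ✓
  P = 0.4 -> Y = 0.064 ✓
  P = 0.769 -> Y = 0.455 ✓
All samples match this transformation.

(d) P³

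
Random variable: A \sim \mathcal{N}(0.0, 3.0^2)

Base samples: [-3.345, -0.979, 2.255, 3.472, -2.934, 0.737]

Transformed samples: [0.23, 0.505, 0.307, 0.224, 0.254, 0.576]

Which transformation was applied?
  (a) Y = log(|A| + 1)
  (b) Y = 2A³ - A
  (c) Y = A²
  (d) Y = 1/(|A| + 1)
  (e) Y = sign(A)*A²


Checking option (d) Y = 1/(|A| + 1):
  A = -3.345 -> Y = 0.23 ✓
  A = -0.979 -> Y = 0.505 ✓
  A = 2.255 -> Y = 0.307 ✓
All samples match this transformation.

(d) 1/(|A| + 1)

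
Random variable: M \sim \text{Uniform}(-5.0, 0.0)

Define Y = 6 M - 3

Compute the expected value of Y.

For Y = 6M - 3:
E[Y] = 6 * E[M] - 3
E[M] = (-5 + 0)/2 = -2.5
E[Y] = 6 * (-2.5) - 3 = -18

-18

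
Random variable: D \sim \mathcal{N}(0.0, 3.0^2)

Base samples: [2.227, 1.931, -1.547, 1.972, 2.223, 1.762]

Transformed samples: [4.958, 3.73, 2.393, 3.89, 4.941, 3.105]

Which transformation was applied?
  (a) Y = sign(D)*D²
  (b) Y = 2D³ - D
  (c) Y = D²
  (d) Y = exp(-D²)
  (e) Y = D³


Checking option (c) Y = D²:
  D = 2.227 -> Y = 4.958 ✓
  D = 1.931 -> Y = 3.73 ✓
  D = -1.547 -> Y = 2.393 ✓
All samples match this transformation.

(c) D²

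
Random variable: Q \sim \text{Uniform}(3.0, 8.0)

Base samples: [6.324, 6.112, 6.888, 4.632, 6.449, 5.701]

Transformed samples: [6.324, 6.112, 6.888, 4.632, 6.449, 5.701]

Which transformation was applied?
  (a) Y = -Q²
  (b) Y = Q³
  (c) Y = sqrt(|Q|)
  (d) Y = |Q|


Checking option (d) Y = |Q|:
  Q = 6.324 -> Y = 6.324 ✓
  Q = 6.112 -> Y = 6.112 ✓
  Q = 6.888 -> Y = 6.888 ✓
All samples match this transformation.

(d) |Q|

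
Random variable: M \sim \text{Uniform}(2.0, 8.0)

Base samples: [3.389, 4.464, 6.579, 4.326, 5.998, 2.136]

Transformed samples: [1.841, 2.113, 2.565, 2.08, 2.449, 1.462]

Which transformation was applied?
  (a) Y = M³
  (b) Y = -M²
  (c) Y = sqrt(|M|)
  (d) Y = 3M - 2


Checking option (c) Y = sqrt(|M|):
  M = 3.389 -> Y = 1.841 ✓
  M = 4.464 -> Y = 2.113 ✓
  M = 6.579 -> Y = 2.565 ✓
All samples match this transformation.

(c) sqrt(|M|)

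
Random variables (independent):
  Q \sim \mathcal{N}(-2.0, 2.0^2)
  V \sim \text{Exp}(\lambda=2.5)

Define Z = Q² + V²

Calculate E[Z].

E[Z] = E[Q²] + E[V²]
E[Q²] = Var(Q) + E[Q]² = 4 + 4 = 8
E[V²] = Var(V) + E[V]² = 0.16 + 0.16 = 0.32
E[Z] = 8 + 0.32 = 8.32

8.32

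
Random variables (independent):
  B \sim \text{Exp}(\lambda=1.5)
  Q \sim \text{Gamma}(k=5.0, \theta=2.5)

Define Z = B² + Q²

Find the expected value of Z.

E[Z] = E[B²] + E[Q²]
E[B²] = Var(B) + E[B]² = 0.44444444 + 0.44444444 = 0.88888889
E[Q²] = Var(Q) + E[Q]² = 31.25 + 156.25 = 187.5
E[Z] = 0.88888889 + 187.5 = 188.38889

188.38889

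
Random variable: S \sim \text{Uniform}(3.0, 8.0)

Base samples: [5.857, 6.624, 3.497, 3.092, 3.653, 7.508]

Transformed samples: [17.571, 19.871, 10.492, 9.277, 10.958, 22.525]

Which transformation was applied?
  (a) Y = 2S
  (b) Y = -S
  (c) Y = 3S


Checking option (c) Y = 3S:
  S = 5.857 -> Y = 17.571 ✓
  S = 6.624 -> Y = 19.871 ✓
  S = 3.497 -> Y = 10.492 ✓
All samples match this transformation.

(c) 3S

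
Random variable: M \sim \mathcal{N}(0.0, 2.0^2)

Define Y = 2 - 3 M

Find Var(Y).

For Y = aM + b: Var(Y) = a² * Var(M)
Var(M) = 2.0^2 = 4
Var(Y) = (-3)² * 4 = 9 * 4 = 36

36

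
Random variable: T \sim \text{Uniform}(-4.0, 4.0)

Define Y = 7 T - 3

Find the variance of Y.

For Y = aT + b: Var(Y) = a² * Var(T)
Var(T) = (4 + 4)^2/12 = 5.3333333
Var(Y) = 7² * 5.3333333 = 49 * 5.3333333 = 261.33333

261.33333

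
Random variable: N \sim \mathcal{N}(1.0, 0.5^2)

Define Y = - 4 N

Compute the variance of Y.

For Y = aN + b: Var(Y) = a² * Var(N)
Var(N) = 0.5^2 = 0.25
Var(Y) = (-4)² * 0.25 = 16 * 0.25 = 4

4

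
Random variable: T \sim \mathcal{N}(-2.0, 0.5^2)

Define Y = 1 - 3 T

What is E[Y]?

For Y = -3T + 1:
E[Y] = -3 * E[T] + 1
E[T] = -2.0 = -2
E[Y] = -3 * (-2) + 1 = 7

7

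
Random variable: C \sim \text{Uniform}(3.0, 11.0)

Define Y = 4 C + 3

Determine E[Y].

For Y = 4C + 3:
E[Y] = 4 * E[C] + 3
E[C] = (3 + 11)/2 = 7
E[Y] = 4 * 7 + 3 = 31

31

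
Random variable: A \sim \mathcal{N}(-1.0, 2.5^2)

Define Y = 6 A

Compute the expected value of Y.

For Y = 6A:
E[Y] = 6 * E[A]
E[A] = -1.0 = -1
E[Y] = 6 * (-1) = -6

-6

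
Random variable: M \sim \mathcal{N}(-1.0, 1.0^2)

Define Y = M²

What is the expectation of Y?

E[M²] = Var(M) + (E[M])² = 1 + 1 = 2

2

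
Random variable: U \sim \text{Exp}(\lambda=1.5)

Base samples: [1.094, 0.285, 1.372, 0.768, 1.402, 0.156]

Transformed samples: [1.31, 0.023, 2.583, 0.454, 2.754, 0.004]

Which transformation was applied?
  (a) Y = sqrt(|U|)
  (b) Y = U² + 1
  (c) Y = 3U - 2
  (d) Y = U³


Checking option (d) Y = U³:
  U = 1.094 -> Y = 1.31 ✓
  U = 0.285 -> Y = 0.023 ✓
  U = 1.372 -> Y = 2.583 ✓
All samples match this transformation.

(d) U³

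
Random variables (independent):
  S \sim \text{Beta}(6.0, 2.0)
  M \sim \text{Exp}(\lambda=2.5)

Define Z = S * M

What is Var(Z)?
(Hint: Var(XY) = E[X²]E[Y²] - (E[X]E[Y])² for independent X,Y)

Var(XY) = E[X²]E[Y²] - (E[X]E[Y])²
E[S] = 0.75, Var(S) = 0.020833333
E[M] = 0.4, Var(M) = 0.16
E[S²] = 0.020833333 + 0.75² = 0.58333333
E[M²] = 0.16 + 0.4² = 0.32
Var(Z) = 0.58333333*0.32 - (0.75*0.4)²
= 0.18666667 - 0.09 = 0.096666667

0.096666667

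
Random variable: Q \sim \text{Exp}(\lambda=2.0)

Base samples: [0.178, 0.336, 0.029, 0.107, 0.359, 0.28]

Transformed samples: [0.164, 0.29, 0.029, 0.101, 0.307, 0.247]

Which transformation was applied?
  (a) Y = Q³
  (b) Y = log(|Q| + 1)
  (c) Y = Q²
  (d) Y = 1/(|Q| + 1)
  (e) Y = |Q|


Checking option (b) Y = log(|Q| + 1):
  Q = 0.178 -> Y = 0.164 ✓
  Q = 0.336 -> Y = 0.29 ✓
  Q = 0.029 -> Y = 0.029 ✓
All samples match this transformation.

(b) log(|Q| + 1)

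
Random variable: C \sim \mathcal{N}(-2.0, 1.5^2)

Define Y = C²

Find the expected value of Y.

Using E[X²] = Var(X) + (E[X])²:
E[C] = -2
Var(C) = 1.5^2 = 2.25
E[C²] = 2.25 + (-2)² = 2.25 + 4 = 6.25

6.25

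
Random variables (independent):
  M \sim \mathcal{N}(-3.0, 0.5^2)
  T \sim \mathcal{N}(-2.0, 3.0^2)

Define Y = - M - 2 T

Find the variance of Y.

For independent RVs: Var(aX + bY) = a²Var(X) + b²Var(Y)
Var(M) = 0.25
Var(T) = 9
Var(Y) = (-1)²*0.25 + (-2)²*9
= 1*0.25 + 4*9 = 36.25

36.25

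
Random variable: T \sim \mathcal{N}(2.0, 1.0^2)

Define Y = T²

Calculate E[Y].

E[T²] = Var(T) + (E[T])² = 1 + 4 = 5

5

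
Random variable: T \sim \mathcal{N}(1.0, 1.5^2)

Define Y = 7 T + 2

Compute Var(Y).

For Y = aT + b: Var(Y) = a² * Var(T)
Var(T) = 1.5^2 = 2.25
Var(Y) = 7² * 2.25 = 49 * 2.25 = 110.25

110.25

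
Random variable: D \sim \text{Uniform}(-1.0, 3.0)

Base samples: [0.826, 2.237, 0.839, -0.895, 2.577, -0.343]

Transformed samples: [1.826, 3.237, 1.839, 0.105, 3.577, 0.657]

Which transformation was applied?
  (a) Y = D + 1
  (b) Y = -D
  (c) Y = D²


Checking option (a) Y = D + 1:
  D = 0.826 -> Y = 1.826 ✓
  D = 2.237 -> Y = 3.237 ✓
  D = 0.839 -> Y = 1.839 ✓
All samples match this transformation.

(a) D + 1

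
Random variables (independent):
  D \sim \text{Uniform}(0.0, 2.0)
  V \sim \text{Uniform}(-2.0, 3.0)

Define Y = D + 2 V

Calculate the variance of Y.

For independent RVs: Var(aX + bY) = a²Var(X) + b²Var(Y)
Var(D) = 0.33333333
Var(V) = 2.0833333
Var(Y) = 1²*0.33333333 + 2²*2.0833333
= 1*0.33333333 + 4*2.0833333 = 8.6666667

8.6666667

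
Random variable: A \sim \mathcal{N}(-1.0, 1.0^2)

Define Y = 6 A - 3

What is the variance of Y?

For Y = aA + b: Var(Y) = a² * Var(A)
Var(A) = 1.0^2 = 1
Var(Y) = 6² * 1 = 36 * 1 = 36

36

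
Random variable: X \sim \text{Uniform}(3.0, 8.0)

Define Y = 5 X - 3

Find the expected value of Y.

For Y = 5X - 3:
E[Y] = 5 * E[X] - 3
E[X] = (3 + 8)/2 = 5.5
E[Y] = 5 * 5.5 - 3 = 24.5

24.5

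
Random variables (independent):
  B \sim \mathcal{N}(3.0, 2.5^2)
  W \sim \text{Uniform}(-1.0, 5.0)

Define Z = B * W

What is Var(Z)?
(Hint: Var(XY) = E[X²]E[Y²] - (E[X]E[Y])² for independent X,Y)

Var(XY) = E[X²]E[Y²] - (E[X]E[Y])²
E[B] = 3, Var(B) = 6.25
E[W] = 2, Var(W) = 3
E[B²] = 6.25 + 3² = 15.25
E[W²] = 3 + 2² = 7
Var(Z) = 15.25*7 - (3*2)²
= 106.75 - 36 = 70.75

70.75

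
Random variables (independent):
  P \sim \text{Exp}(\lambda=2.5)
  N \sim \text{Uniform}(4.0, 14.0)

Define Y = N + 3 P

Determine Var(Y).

For independent RVs: Var(aX + bY) = a²Var(X) + b²Var(Y)
Var(P) = 0.16
Var(N) = 8.3333333
Var(Y) = 3²*0.16 + 1²*8.3333333
= 9*0.16 + 1*8.3333333 = 9.7733333

9.7733333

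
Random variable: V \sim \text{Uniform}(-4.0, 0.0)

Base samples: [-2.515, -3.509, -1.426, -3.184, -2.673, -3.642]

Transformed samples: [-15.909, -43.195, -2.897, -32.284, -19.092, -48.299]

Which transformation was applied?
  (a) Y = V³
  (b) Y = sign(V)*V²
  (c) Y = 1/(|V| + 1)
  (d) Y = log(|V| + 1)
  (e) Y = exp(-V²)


Checking option (a) Y = V³:
  V = -2.515 -> Y = -15.909 ✓
  V = -3.509 -> Y = -43.195 ✓
  V = -1.426 -> Y = -2.897 ✓
All samples match this transformation.

(a) V³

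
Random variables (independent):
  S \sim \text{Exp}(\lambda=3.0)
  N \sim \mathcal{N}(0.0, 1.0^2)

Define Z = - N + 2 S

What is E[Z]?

E[Z] = 2*E[S] - 1*E[N]
E[S] = 0.33333333
E[N] = 0
E[Z] = 2*0.33333333 - 1*0 = 0.66666667

0.66666667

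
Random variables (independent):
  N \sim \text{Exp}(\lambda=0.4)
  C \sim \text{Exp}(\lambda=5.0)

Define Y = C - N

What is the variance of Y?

For independent RVs: Var(aX + bY) = a²Var(X) + b²Var(Y)
Var(N) = 6.25
Var(C) = 0.04
Var(Y) = (-1)²*6.25 + 1²*0.04
= 1*6.25 + 1*0.04 = 6.29

6.29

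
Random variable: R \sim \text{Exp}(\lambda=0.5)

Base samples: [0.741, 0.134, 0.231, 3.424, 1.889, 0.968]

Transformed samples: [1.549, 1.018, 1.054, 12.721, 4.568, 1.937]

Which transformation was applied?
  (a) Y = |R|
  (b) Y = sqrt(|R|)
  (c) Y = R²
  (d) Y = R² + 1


Checking option (d) Y = R² + 1:
  R = 0.741 -> Y = 1.549 ✓
  R = 0.134 -> Y = 1.018 ✓
  R = 0.231 -> Y = 1.054 ✓
All samples match this transformation.

(d) R² + 1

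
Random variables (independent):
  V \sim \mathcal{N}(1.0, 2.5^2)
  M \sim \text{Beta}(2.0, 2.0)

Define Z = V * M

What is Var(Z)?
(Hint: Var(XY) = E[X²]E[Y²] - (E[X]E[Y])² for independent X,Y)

Var(XY) = E[X²]E[Y²] - (E[X]E[Y])²
E[V] = 1, Var(V) = 6.25
E[M] = 0.5, Var(M) = 0.05
E[V²] = 6.25 + 1² = 7.25
E[M²] = 0.05 + 0.5² = 0.3
Var(Z) = 7.25*0.3 - (1*0.5)²
= 2.175 - 0.25 = 1.925

1.925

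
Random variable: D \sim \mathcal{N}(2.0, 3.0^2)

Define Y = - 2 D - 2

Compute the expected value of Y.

For Y = -2D - 2:
E[Y] = -2 * E[D] - 2
E[D] = 2.0 = 2
E[Y] = -2 * 2 - 2 = -6

-6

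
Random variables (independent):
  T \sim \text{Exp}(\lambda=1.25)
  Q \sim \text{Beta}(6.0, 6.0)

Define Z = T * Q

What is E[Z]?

For independent RVs: E[XY] = E[X]*E[Y]
E[T] = 0.8
E[Q] = 0.5
E[Z] = 0.8 * 0.5 = 0.4

0.4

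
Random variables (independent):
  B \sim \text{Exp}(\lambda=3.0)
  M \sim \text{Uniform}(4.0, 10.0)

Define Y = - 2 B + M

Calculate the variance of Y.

For independent RVs: Var(aX + bY) = a²Var(X) + b²Var(Y)
Var(B) = 0.11111111
Var(M) = 3
Var(Y) = (-2)²*0.11111111 + 1²*3
= 4*0.11111111 + 1*3 = 3.4444444

3.4444444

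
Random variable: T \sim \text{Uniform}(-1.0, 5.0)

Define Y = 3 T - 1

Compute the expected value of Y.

For Y = 3T - 1:
E[Y] = 3 * E[T] - 1
E[T] = (-1 + 5)/2 = 2
E[Y] = 3 * 2 - 1 = 5

5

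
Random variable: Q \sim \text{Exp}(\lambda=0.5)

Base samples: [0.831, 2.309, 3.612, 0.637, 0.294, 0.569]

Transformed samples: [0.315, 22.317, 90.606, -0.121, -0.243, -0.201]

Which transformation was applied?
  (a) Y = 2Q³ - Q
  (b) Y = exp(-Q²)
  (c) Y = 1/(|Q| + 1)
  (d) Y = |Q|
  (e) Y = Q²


Checking option (a) Y = 2Q³ - Q:
  Q = 0.831 -> Y = 0.315 ✓
  Q = 2.309 -> Y = 22.317 ✓
  Q = 3.612 -> Y = 90.606 ✓
All samples match this transformation.

(a) 2Q³ - Q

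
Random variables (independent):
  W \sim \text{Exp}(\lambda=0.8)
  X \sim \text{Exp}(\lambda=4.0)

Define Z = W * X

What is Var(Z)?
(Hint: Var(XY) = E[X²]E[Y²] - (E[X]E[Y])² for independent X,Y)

Var(XY) = E[X²]E[Y²] - (E[X]E[Y])²
E[W] = 1.25, Var(W) = 1.5625
E[X] = 0.25, Var(X) = 0.0625
E[W²] = 1.5625 + 1.25² = 3.125
E[X²] = 0.0625 + 0.25² = 0.125
Var(Z) = 3.125*0.125 - (1.25*0.25)²
= 0.390625 - 0.09765625 = 0.29296875

0.29296875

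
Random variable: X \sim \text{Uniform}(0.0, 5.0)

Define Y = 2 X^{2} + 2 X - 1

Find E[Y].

E[Y] = 2*E[X²] + 2*E[X] - 1
E[X] = 2.5
E[X²] = Var(X) + (E[X])² = 2.0833333 + 6.25 = 8.3333333
E[Y] = 2*8.3333333 + 2*2.5 - 1 = 20.666667

20.666667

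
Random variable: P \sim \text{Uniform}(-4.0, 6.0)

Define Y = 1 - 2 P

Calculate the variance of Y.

For Y = aP + b: Var(Y) = a² * Var(P)
Var(P) = (6 + 4)^2/12 = 8.3333333
Var(Y) = (-2)² * 8.3333333 = 4 * 8.3333333 = 33.333333

33.333333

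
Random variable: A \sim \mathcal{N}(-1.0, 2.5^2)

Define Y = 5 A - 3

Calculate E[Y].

For Y = 5A - 3:
E[Y] = 5 * E[A] - 3
E[A] = -1.0 = -1
E[Y] = 5 * (-1) - 3 = -8

-8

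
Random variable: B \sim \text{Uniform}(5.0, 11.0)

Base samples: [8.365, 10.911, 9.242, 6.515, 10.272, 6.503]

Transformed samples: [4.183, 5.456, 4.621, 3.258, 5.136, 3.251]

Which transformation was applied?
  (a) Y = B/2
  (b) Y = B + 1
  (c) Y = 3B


Checking option (a) Y = B/2:
  B = 8.365 -> Y = 4.183 ✓
  B = 10.911 -> Y = 5.456 ✓
  B = 9.242 -> Y = 4.621 ✓
All samples match this transformation.

(a) B/2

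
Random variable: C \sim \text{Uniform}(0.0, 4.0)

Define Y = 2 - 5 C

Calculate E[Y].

For Y = -5C + 2:
E[Y] = -5 * E[C] + 2
E[C] = (0 + 4)/2 = 2
E[Y] = -5 * 2 + 2 = -8

-8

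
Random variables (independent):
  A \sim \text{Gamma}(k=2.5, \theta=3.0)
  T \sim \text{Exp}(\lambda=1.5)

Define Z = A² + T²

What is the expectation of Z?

E[Z] = E[A²] + E[T²]
E[A²] = Var(A) + E[A]² = 22.5 + 56.25 = 78.75
E[T²] = Var(T) + E[T]² = 0.44444444 + 0.44444444 = 0.88888889
E[Z] = 78.75 + 0.88888889 = 79.638889

79.638889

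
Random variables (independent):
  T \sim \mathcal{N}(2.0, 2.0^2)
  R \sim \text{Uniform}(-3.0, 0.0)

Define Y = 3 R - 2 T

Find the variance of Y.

For independent RVs: Var(aX + bY) = a²Var(X) + b²Var(Y)
Var(T) = 4
Var(R) = 0.75
Var(Y) = (-2)²*4 + 3²*0.75
= 4*4 + 9*0.75 = 22.75

22.75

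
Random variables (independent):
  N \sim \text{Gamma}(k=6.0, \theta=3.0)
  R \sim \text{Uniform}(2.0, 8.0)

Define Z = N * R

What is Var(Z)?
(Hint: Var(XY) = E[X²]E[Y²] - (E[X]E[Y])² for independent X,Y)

Var(XY) = E[X²]E[Y²] - (E[X]E[Y])²
E[N] = 18, Var(N) = 54
E[R] = 5, Var(R) = 3
E[N²] = 54 + 18² = 378
E[R²] = 3 + 5² = 28
Var(Z) = 378*28 - (18*5)²
= 10584 - 8100 = 2484

2484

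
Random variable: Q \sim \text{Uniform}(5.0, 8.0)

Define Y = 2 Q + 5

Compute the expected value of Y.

For Y = 2Q + 5:
E[Y] = 2 * E[Q] + 5
E[Q] = (5 + 8)/2 = 6.5
E[Y] = 2 * 6.5 + 5 = 18

18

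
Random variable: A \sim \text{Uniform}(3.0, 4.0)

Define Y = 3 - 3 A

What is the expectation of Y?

For Y = -3A + 3:
E[Y] = -3 * E[A] + 3
E[A] = (3 + 4)/2 = 3.5
E[Y] = -3 * 3.5 + 3 = -7.5

-7.5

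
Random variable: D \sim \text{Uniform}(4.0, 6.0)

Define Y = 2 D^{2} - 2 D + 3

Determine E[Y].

E[Y] = 2*E[D²] - 2*E[D] + 3
E[D] = 5
E[D²] = Var(D) + (E[D])² = 0.33333333 + 25 = 25.333333
E[Y] = 2*25.333333 - 2*5 + 3 = 43.666667

43.666667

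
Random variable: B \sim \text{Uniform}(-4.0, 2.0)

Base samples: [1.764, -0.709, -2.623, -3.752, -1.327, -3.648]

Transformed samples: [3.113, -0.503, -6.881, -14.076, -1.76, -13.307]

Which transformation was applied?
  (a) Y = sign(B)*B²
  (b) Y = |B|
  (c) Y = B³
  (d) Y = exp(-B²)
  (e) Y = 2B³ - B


Checking option (a) Y = sign(B)*B²:
  B = 1.764 -> Y = 3.113 ✓
  B = -0.709 -> Y = -0.503 ✓
  B = -2.623 -> Y = -6.881 ✓
All samples match this transformation.

(a) sign(B)*B²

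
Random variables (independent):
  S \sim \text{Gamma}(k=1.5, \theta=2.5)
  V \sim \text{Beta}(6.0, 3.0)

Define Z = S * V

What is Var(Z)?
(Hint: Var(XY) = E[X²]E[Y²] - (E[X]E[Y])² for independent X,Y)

Var(XY) = E[X²]E[Y²] - (E[X]E[Y])²
E[S] = 3.75, Var(S) = 9.375
E[V] = 0.66666667, Var(V) = 0.022222222
E[S²] = 9.375 + 3.75² = 23.4375
E[V²] = 0.022222222 + 0.66666667² = 0.46666667
Var(Z) = 23.4375*0.46666667 - (3.75*0.66666667)²
= 10.9375 - 6.25 = 4.6875

4.6875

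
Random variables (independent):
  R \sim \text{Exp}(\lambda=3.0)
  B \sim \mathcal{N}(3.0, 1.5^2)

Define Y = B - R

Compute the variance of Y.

For independent RVs: Var(aX + bY) = a²Var(X) + b²Var(Y)
Var(R) = 0.11111111
Var(B) = 2.25
Var(Y) = (-1)²*0.11111111 + 1²*2.25
= 1*0.11111111 + 1*2.25 = 2.3611111

2.3611111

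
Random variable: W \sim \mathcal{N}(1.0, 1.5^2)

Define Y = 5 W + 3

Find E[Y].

For Y = 5W + 3:
E[Y] = 5 * E[W] + 3
E[W] = 1.0 = 1
E[Y] = 5 * 1 + 3 = 8

8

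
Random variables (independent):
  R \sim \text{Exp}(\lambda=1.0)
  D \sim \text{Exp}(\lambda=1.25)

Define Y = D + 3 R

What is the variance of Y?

For independent RVs: Var(aX + bY) = a²Var(X) + b²Var(Y)
Var(R) = 1
Var(D) = 0.64
Var(Y) = 3²*1 + 1²*0.64
= 9*1 + 1*0.64 = 9.64

9.64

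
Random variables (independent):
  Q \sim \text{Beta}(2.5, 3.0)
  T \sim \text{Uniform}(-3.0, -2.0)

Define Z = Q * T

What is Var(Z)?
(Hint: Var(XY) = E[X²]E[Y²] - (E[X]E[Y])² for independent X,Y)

Var(XY) = E[X²]E[Y²] - (E[X]E[Y])²
E[Q] = 0.45454545, Var(Q) = 0.038143675
E[T] = -2.5, Var(T) = 0.083333333
E[Q²] = 0.038143675 + 0.45454545² = 0.24475524
E[T²] = 0.083333333 + (-2.5)² = 6.3333333
Var(Z) = 0.24475524*6.3333333 - (0.45454545*(-2.5))²
= 1.5501166 - 1.2913223 = 0.25879424

0.25879424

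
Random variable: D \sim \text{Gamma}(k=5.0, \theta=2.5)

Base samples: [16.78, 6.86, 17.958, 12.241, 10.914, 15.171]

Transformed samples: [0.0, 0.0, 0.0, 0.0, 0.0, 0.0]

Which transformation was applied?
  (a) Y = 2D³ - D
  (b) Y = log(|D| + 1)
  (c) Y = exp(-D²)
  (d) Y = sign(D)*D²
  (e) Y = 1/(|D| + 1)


Checking option (c) Y = exp(-D²):
  D = 16.78 -> Y = 0.0 ✓
  D = 6.86 -> Y = 0.0 ✓
  D = 17.958 -> Y = 0.0 ✓
All samples match this transformation.

(c) exp(-D²)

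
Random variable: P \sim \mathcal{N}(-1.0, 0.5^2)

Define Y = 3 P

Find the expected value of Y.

For Y = 3P:
E[Y] = 3 * E[P]
E[P] = -1.0 = -1
E[Y] = 3 * (-1) = -3

-3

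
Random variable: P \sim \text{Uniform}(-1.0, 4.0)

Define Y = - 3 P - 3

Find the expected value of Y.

For Y = -3P - 3:
E[Y] = -3 * E[P] - 3
E[P] = (-1 + 4)/2 = 1.5
E[Y] = -3 * 1.5 - 3 = -7.5

-7.5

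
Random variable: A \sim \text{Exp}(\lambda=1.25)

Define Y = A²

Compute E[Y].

Using E[X²] = Var(X) + (E[X])²:
E[A] = 0.8
Var(A) = 1/1.25^2 = 0.64
E[A²] = 0.64 + 0.8² = 0.64 + 0.64 = 1.28

1.28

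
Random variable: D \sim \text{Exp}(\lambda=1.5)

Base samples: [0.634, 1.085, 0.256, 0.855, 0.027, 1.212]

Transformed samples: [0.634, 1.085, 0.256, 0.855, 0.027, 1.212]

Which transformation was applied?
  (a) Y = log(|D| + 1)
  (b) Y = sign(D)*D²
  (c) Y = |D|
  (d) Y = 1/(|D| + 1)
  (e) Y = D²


Checking option (c) Y = |D|:
  D = 0.634 -> Y = 0.634 ✓
  D = 1.085 -> Y = 1.085 ✓
  D = 0.256 -> Y = 0.256 ✓
All samples match this transformation.

(c) |D|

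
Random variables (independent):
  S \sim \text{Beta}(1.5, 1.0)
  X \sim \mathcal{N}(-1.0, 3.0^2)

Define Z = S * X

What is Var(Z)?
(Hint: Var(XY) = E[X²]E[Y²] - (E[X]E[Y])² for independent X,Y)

Var(XY) = E[X²]E[Y²] - (E[X]E[Y])²
E[S] = 0.6, Var(S) = 0.068571429
E[X] = -1, Var(X) = 9
E[S²] = 0.068571429 + 0.6² = 0.42857143
E[X²] = 9 + (-1)² = 10
Var(Z) = 0.42857143*10 - (0.6*(-1))²
= 4.2857143 - 0.36 = 3.9257143

3.9257143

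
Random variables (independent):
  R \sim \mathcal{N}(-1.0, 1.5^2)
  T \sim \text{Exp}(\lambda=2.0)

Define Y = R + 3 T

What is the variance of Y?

For independent RVs: Var(aX + bY) = a²Var(X) + b²Var(Y)
Var(R) = 2.25
Var(T) = 0.25
Var(Y) = 1²*2.25 + 3²*0.25
= 1*2.25 + 9*0.25 = 4.5

4.5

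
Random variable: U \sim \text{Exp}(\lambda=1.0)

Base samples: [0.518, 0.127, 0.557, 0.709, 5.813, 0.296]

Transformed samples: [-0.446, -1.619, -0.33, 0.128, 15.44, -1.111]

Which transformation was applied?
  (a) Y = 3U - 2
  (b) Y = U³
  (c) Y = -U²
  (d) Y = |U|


Checking option (a) Y = 3U - 2:
  U = 0.518 -> Y = -0.446 ✓
  U = 0.127 -> Y = -1.619 ✓
  U = 0.557 -> Y = -0.33 ✓
All samples match this transformation.

(a) 3U - 2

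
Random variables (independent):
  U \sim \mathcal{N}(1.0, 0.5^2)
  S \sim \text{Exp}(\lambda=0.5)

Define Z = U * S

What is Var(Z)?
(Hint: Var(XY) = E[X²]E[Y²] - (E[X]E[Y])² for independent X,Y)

Var(XY) = E[X²]E[Y²] - (E[X]E[Y])²
E[U] = 1, Var(U) = 0.25
E[S] = 2, Var(S) = 4
E[U²] = 0.25 + 1² = 1.25
E[S²] = 4 + 2² = 8
Var(Z) = 1.25*8 - (1*2)²
= 10 - 4 = 6

6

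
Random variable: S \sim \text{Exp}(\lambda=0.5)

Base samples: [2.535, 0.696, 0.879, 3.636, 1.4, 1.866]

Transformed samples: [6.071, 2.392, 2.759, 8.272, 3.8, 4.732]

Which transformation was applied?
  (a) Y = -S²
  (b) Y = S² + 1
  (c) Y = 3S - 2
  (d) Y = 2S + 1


Checking option (d) Y = 2S + 1:
  S = 2.535 -> Y = 6.071 ✓
  S = 0.696 -> Y = 2.392 ✓
  S = 0.879 -> Y = 2.759 ✓
All samples match this transformation.

(d) 2S + 1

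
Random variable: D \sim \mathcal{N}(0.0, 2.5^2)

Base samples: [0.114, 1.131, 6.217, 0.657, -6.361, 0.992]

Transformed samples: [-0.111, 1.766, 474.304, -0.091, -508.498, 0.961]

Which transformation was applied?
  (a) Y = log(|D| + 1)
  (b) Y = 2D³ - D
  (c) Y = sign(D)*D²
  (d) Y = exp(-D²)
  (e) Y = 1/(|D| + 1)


Checking option (b) Y = 2D³ - D:
  D = 0.114 -> Y = -0.111 ✓
  D = 1.131 -> Y = 1.766 ✓
  D = 6.217 -> Y = 474.304 ✓
All samples match this transformation.

(b) 2D³ - D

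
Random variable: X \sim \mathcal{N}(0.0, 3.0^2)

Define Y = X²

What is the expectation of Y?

Using E[X²] = Var(X) + (E[X])²:
E[X] = 0
Var(X) = 3.0^2 = 9
E[X²] = 9 + 0² = 9 + 0 = 9

9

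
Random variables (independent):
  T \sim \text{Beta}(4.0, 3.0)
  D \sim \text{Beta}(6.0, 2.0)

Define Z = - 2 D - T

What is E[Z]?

E[Z] = -1*E[T] - 2*E[D]
E[T] = 0.57142857
E[D] = 0.75
E[Z] = -1*0.57142857 - 2*0.75 = -2.0714286

-2.0714286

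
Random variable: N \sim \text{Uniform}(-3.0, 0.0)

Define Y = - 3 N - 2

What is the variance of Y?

For Y = aN + b: Var(Y) = a² * Var(N)
Var(N) = (0 + 3)^2/12 = 0.75
Var(Y) = (-3)² * 0.75 = 9 * 0.75 = 6.75

6.75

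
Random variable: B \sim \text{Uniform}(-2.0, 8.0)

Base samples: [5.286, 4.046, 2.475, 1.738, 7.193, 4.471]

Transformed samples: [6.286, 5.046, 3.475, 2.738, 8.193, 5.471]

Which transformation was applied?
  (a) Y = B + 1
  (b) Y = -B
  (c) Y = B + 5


Checking option (a) Y = B + 1:
  B = 5.286 -> Y = 6.286 ✓
  B = 4.046 -> Y = 5.046 ✓
  B = 2.475 -> Y = 3.475 ✓
All samples match this transformation.

(a) B + 1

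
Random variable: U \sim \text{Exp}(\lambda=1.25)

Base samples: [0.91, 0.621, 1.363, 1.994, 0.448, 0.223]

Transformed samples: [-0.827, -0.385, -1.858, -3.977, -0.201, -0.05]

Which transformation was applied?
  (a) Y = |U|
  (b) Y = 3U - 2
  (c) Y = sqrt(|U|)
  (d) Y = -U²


Checking option (d) Y = -U²:
  U = 0.91 -> Y = -0.827 ✓
  U = 0.621 -> Y = -0.385 ✓
  U = 1.363 -> Y = -1.858 ✓
All samples match this transformation.

(d) -U²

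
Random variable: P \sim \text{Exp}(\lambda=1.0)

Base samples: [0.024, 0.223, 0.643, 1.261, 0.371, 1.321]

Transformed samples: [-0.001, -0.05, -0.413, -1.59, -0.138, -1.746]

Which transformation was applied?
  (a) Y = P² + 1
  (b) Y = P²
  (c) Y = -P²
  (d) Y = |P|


Checking option (c) Y = -P²:
  P = 0.024 -> Y = -0.001 ✓
  P = 0.223 -> Y = -0.05 ✓
  P = 0.643 -> Y = -0.413 ✓
All samples match this transformation.

(c) -P²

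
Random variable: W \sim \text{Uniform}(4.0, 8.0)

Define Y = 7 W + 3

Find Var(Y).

For Y = aW + b: Var(Y) = a² * Var(W)
Var(W) = (8 - 4)^2/12 = 1.3333333
Var(Y) = 7² * 1.3333333 = 49 * 1.3333333 = 65.333333

65.333333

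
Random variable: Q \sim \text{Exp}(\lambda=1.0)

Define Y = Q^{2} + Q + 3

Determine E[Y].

E[Y] = 1*E[Q²] + 1*E[Q] + 3
E[Q] = 1
E[Q²] = Var(Q) + (E[Q])² = 1 + 1 = 2
E[Y] = 1*2 + 1*1 + 3 = 6

6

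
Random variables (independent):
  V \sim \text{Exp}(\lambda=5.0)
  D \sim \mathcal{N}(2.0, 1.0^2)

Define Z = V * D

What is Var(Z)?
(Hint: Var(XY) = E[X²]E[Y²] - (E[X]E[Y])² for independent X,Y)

Var(XY) = E[X²]E[Y²] - (E[X]E[Y])²
E[V] = 0.2, Var(V) = 0.04
E[D] = 2, Var(D) = 1
E[V²] = 0.04 + 0.2² = 0.08
E[D²] = 1 + 2² = 5
Var(Z) = 0.08*5 - (0.2*2)²
= 0.4 - 0.16 = 0.24

0.24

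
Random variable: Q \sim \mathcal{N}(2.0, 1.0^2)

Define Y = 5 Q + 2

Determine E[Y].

For Y = 5Q + 2:
E[Y] = 5 * E[Q] + 2
E[Q] = 2.0 = 2
E[Y] = 5 * 2 + 2 = 12

12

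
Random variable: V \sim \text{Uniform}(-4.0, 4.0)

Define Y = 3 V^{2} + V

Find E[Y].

E[Y] = 3*E[V²] + 1*E[V]
E[V] = 0
E[V²] = Var(V) + (E[V])² = 5.3333333 + 0 = 5.3333333
E[Y] = 3*5.3333333 + 1*0 = 16

16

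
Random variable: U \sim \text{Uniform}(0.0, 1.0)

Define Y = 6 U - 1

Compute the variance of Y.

For Y = aU + b: Var(Y) = a² * Var(U)
Var(U) = (1 - 0)^2/12 = 0.083333333
Var(Y) = 6² * 0.083333333 = 36 * 0.083333333 = 3

3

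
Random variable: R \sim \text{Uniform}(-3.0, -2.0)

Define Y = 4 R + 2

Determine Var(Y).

For Y = aR + b: Var(Y) = a² * Var(R)
Var(R) = (-2 + 3)^2/12 = 0.083333333
Var(Y) = 4² * 0.083333333 = 16 * 0.083333333 = 1.3333333

1.3333333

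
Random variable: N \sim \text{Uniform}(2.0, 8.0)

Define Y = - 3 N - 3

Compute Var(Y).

For Y = aN + b: Var(Y) = a² * Var(N)
Var(N) = (8 - 2)^2/12 = 3
Var(Y) = (-3)² * 3 = 9 * 3 = 27

27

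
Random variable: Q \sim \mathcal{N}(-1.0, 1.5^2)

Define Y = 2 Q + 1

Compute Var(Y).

For Y = aQ + b: Var(Y) = a² * Var(Q)
Var(Q) = 1.5^2 = 2.25
Var(Y) = 2² * 2.25 = 4 * 2.25 = 9

9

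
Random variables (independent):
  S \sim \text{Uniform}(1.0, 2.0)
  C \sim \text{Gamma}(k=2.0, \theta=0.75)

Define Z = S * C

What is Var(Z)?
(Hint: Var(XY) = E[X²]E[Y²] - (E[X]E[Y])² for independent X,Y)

Var(XY) = E[X²]E[Y²] - (E[X]E[Y])²
E[S] = 1.5, Var(S) = 0.083333333
E[C] = 1.5, Var(C) = 1.125
E[S²] = 0.083333333 + 1.5² = 2.3333333
E[C²] = 1.125 + 1.5² = 3.375
Var(Z) = 2.3333333*3.375 - (1.5*1.5)²
= 7.875 - 5.0625 = 2.8125

2.8125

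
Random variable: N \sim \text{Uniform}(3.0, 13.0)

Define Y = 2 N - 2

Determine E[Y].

For Y = 2N - 2:
E[Y] = 2 * E[N] - 2
E[N] = (3 + 13)/2 = 8
E[Y] = 2 * 8 - 2 = 14

14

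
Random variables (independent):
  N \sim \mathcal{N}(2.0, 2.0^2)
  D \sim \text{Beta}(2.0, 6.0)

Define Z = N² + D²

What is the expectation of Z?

E[Z] = E[N²] + E[D²]
E[N²] = Var(N) + E[N]² = 4 + 4 = 8
E[D²] = Var(D) + E[D]² = 0.020833333 + 0.0625 = 0.083333333
E[Z] = 8 + 0.083333333 = 8.0833333

8.0833333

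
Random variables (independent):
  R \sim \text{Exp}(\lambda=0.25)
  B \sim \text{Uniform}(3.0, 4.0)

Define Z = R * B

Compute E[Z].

For independent RVs: E[XY] = E[X]*E[Y]
E[R] = 4
E[B] = 3.5
E[Z] = 4 * 3.5 = 14

14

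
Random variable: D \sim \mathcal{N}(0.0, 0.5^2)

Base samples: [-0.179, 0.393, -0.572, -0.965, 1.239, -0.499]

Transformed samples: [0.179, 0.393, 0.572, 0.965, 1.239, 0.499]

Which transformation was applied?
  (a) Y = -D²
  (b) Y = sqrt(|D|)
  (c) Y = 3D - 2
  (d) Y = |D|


Checking option (d) Y = |D|:
  D = -0.179 -> Y = 0.179 ✓
  D = 0.393 -> Y = 0.393 ✓
  D = -0.572 -> Y = 0.572 ✓
All samples match this transformation.

(d) |D|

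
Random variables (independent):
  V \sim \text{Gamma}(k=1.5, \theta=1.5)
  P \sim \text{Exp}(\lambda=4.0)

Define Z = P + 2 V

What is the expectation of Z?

E[Z] = 2*E[V] + 1*E[P]
E[V] = 2.25
E[P] = 0.25
E[Z] = 2*2.25 + 1*0.25 = 4.75

4.75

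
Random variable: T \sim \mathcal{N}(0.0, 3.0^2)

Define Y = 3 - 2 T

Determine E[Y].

For Y = -2T + 3:
E[Y] = -2 * E[T] + 3
E[T] = 0.0 = 0
E[Y] = -2 * 0 + 3 = 3

3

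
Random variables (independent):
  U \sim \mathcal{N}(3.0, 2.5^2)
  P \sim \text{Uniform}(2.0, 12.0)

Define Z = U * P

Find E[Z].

For independent RVs: E[XY] = E[X]*E[Y]
E[U] = 3
E[P] = 7
E[Z] = 3 * 7 = 21

21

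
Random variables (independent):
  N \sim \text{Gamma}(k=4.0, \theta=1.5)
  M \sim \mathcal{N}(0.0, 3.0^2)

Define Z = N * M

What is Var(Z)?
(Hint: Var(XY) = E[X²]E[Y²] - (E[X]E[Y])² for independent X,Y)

Var(XY) = E[X²]E[Y²] - (E[X]E[Y])²
E[N] = 6, Var(N) = 9
E[M] = 0, Var(M) = 9
E[N²] = 9 + 6² = 45
E[M²] = 9 + 0² = 9
Var(Z) = 45*9 - (6*0)²
= 405 - 0 = 405

405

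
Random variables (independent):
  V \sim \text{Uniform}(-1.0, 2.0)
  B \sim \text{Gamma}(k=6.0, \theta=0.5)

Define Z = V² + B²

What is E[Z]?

E[Z] = E[V²] + E[B²]
E[V²] = Var(V) + E[V]² = 0.75 + 0.25 = 1
E[B²] = Var(B) + E[B]² = 1.5 + 9 = 10.5
E[Z] = 1 + 10.5 = 11.5

11.5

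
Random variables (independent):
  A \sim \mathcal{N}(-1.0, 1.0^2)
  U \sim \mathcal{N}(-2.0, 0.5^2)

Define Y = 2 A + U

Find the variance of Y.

For independent RVs: Var(aX + bY) = a²Var(X) + b²Var(Y)
Var(A) = 1
Var(U) = 0.25
Var(Y) = 2²*1 + 1²*0.25
= 4*1 + 1*0.25 = 4.25

4.25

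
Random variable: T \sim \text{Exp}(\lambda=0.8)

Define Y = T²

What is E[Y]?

E[T²] = Var(T) + (E[T])² = 1.5625 + 1.5625 = 3.125

3.125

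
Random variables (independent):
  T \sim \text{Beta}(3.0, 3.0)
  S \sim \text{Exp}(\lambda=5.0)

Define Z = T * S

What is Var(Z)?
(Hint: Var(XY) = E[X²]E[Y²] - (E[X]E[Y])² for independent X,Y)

Var(XY) = E[X²]E[Y²] - (E[X]E[Y])²
E[T] = 0.5, Var(T) = 0.035714286
E[S] = 0.2, Var(S) = 0.04
E[T²] = 0.035714286 + 0.5² = 0.28571429
E[S²] = 0.04 + 0.2² = 0.08
Var(Z) = 0.28571429*0.08 - (0.5*0.2)²
= 0.022857143 - 0.01 = 0.012857143

0.012857143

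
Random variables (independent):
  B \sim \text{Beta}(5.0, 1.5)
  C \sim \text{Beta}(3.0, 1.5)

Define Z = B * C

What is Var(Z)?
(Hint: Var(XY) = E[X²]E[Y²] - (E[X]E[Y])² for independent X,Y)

Var(XY) = E[X²]E[Y²] - (E[X]E[Y])²
E[B] = 0.76923077, Var(B) = 0.023668639
E[C] = 0.66666667, Var(C) = 0.04040404
E[B²] = 0.023668639 + 0.76923077² = 0.61538462
E[C²] = 0.04040404 + 0.66666667² = 0.48484848
Var(Z) = 0.61538462*0.48484848 - (0.76923077*0.66666667)²
= 0.2983683 - 0.26298488 = 0.03538342

0.03538342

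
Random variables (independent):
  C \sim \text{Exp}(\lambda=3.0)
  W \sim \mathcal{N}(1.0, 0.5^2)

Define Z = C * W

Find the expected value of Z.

For independent RVs: E[XY] = E[X]*E[Y]
E[C] = 0.33333333
E[W] = 1
E[Z] = 0.33333333 * 1 = 0.33333333

0.33333333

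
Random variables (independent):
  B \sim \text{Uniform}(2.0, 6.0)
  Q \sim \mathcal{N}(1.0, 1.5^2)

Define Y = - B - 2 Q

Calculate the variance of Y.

For independent RVs: Var(aX + bY) = a²Var(X) + b²Var(Y)
Var(B) = 1.3333333
Var(Q) = 2.25
Var(Y) = (-1)²*1.3333333 + (-2)²*2.25
= 1*1.3333333 + 4*2.25 = 10.333333

10.333333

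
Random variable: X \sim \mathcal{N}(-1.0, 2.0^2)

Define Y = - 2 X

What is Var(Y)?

For Y = aX + b: Var(Y) = a² * Var(X)
Var(X) = 2.0^2 = 4
Var(Y) = (-2)² * 4 = 4 * 4 = 16

16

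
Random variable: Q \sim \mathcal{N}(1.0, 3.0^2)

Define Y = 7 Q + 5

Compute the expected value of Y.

For Y = 7Q + 5:
E[Y] = 7 * E[Q] + 5
E[Q] = 1.0 = 1
E[Y] = 7 * 1 + 5 = 12

12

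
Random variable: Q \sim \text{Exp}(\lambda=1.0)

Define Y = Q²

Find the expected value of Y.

E[Q²] = Var(Q) + (E[Q])² = 1 + 1 = 2

2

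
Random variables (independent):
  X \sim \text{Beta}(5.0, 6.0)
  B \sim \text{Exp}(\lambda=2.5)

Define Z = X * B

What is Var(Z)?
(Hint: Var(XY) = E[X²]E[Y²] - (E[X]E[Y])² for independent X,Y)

Var(XY) = E[X²]E[Y²] - (E[X]E[Y])²
E[X] = 0.45454545, Var(X) = 0.020661157
E[B] = 0.4, Var(B) = 0.16
E[X²] = 0.020661157 + 0.45454545² = 0.22727273
E[B²] = 0.16 + 0.4² = 0.32
Var(Z) = 0.22727273*0.32 - (0.45454545*0.4)²
= 0.072727273 - 0.033057851 = 0.039669421

0.039669421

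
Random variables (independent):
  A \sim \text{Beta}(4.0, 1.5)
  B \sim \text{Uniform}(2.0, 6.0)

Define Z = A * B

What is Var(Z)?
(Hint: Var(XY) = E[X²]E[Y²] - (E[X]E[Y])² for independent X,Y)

Var(XY) = E[X²]E[Y²] - (E[X]E[Y])²
E[A] = 0.72727273, Var(A) = 0.03051494
E[B] = 4, Var(B) = 1.3333333
E[A²] = 0.03051494 + 0.72727273² = 0.55944056
E[B²] = 1.3333333 + 4² = 17.333333
Var(Z) = 0.55944056*17.333333 - (0.72727273*4)²
= 9.6969697 - 8.4628099 = 1.2341598

1.2341598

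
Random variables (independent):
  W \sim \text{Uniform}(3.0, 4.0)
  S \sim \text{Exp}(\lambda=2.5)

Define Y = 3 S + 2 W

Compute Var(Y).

For independent RVs: Var(aX + bY) = a²Var(X) + b²Var(Y)
Var(W) = 0.083333333
Var(S) = 0.16
Var(Y) = 2²*0.083333333 + 3²*0.16
= 4*0.083333333 + 9*0.16 = 1.7733333

1.7733333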